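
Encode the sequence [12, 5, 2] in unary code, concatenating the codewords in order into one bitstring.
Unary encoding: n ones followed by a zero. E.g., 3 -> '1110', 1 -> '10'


Encode each number as n ones followed by a terminating 0:
  12 -> 1111111111110 (13 bits)
  5 -> 111110 (6 bits)
  2 -> 110 (3 bits)
Total length = 13 + 6 + 3 = 22 bits.

Unary([12, 5, 2]) = 1111111111110111110110 (22 bits)


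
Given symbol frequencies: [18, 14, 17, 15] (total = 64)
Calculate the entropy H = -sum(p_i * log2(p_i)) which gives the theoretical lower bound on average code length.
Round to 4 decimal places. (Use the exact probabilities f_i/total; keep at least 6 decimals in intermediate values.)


Per-symbol terms -p_i * log2(p_i) with p_i = f_i/64:
  p = 18/64 = 0.281250: log2(p) = -1.830075, -p*log2(p) = 0.514709
  p = 14/64 = 0.218750: log2(p) = -2.192645, -p*log2(p) = 0.479641
  p = 17/64 = 0.265625: log2(p) = -1.912537, -p*log2(p) = 0.508018
  p = 15/64 = 0.234375: log2(p) = -2.093109, -p*log2(p) = 0.490573
H = 0.514709 + 0.479641 + 0.508018 + 0.490573 = 1.992941

H = 1.9929 bits/symbol


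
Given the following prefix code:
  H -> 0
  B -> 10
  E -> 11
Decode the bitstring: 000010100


Decoding step by step:
Bits 0 -> H
Bits 0 -> H
Bits 0 -> H
Bits 0 -> H
Bits 10 -> B
Bits 10 -> B
Bits 0 -> H


Decoded message: HHHHBBH


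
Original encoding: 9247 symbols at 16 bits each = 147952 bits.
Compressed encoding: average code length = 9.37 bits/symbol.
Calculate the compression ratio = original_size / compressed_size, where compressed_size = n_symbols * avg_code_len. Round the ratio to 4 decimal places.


original_size = n_symbols * orig_bits = 9247 * 16 = 147952 bits
compressed_size = n_symbols * avg_code_len = 9247 * 9.37 = 86644.39 bits
ratio = original_size / compressed_size = 147952 / 86644.39 = 1.7076

Compression ratio = 1.7076


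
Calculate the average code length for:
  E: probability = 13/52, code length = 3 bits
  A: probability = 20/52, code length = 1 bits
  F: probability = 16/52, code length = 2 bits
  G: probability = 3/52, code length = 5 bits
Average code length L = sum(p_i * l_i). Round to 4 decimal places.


Weighted contributions p_i * l_i:
  E: (13/52) * 3 = 39/52
  A: (20/52) * 1 = 20/52
  F: (16/52) * 2 = 32/52
  G: (3/52) * 5 = 15/52
Sum = (39 + 20 + 32 + 15)/52 = 106/52

L = 106/52 = 2.0385 bits/symbol


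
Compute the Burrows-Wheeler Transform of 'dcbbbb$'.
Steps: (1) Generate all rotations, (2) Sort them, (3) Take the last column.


Rotations (sorted):
  0: $dcbbbb -> last char: b
  1: b$dcbbb -> last char: b
  2: bb$dcbb -> last char: b
  3: bbb$dcb -> last char: b
  4: bbbb$dc -> last char: c
  5: cbbbb$d -> last char: d
  6: dcbbbb$ -> last char: $


BWT = bbbbcd$


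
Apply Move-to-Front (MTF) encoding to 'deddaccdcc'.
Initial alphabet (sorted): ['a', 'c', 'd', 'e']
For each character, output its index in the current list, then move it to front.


MTF encoding:
'd': index 2 in ['a', 'c', 'd', 'e'] -> ['d', 'a', 'c', 'e']
'e': index 3 in ['d', 'a', 'c', 'e'] -> ['e', 'd', 'a', 'c']
'd': index 1 in ['e', 'd', 'a', 'c'] -> ['d', 'e', 'a', 'c']
'd': index 0 in ['d', 'e', 'a', 'c'] -> ['d', 'e', 'a', 'c']
'a': index 2 in ['d', 'e', 'a', 'c'] -> ['a', 'd', 'e', 'c']
'c': index 3 in ['a', 'd', 'e', 'c'] -> ['c', 'a', 'd', 'e']
'c': index 0 in ['c', 'a', 'd', 'e'] -> ['c', 'a', 'd', 'e']
'd': index 2 in ['c', 'a', 'd', 'e'] -> ['d', 'c', 'a', 'e']
'c': index 1 in ['d', 'c', 'a', 'e'] -> ['c', 'd', 'a', 'e']
'c': index 0 in ['c', 'd', 'a', 'e'] -> ['c', 'd', 'a', 'e']


Output: [2, 3, 1, 0, 2, 3, 0, 2, 1, 0]


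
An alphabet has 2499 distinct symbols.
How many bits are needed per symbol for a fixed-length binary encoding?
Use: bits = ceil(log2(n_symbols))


log2(2499) = 11.2871
Bracket: 2^11 = 2048 < 2499 <= 2^12 = 4096
So ceil(log2(2499)) = 12

bits = ceil(log2(2499)) = ceil(11.2871) = 12 bits


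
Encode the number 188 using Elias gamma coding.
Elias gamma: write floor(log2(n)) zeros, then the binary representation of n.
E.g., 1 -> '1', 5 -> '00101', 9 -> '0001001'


num_bits = floor(log2(188)) + 1 = 8
leading_zeros = num_bits - 1 = 7
binary(188) = 10111100

Elias gamma(188) = '0000000' + '10111100' = 000000010111100 (15 bits)


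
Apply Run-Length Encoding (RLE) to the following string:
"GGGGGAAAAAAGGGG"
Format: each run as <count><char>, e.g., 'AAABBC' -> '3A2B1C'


Scanning runs left to right:
  i=0: run of 'G' x 5 -> '5G'
  i=5: run of 'A' x 6 -> '6A'
  i=11: run of 'G' x 4 -> '4G'

RLE = 5G6A4G


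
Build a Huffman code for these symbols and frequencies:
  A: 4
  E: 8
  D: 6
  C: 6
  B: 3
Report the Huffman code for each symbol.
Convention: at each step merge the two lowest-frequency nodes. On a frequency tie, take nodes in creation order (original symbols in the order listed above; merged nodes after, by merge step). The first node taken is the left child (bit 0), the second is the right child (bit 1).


Huffman tree construction:
Step 1: Merge B(3) + A(4) = 7
Step 2: Merge D(6) + C(6) = 12
Step 3: Merge (B+A)(7) + E(8) = 15
Step 4: Merge (D+C)(12) + ((B+A)+E)(15) = 27
Read each symbol's code off the tree from the root (left child = 0, right child = 1).

Codes:
  A: 101 (length 3)
  E: 11 (length 2)
  D: 00 (length 2)
  C: 01 (length 2)
  B: 100 (length 3)
Average code length: 61/27 = 2.2593 bits/symbol


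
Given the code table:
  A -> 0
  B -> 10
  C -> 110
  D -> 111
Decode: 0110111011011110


Decoding:
0 -> A
110 -> C
111 -> D
0 -> A
110 -> C
111 -> D
10 -> B


Result: ACDACDB


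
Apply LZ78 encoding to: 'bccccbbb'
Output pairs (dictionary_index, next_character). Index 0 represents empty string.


LZ78 encoding steps:
Dictionary: {0: ''}
Step 1: w='' (idx 0), next='b' -> output (0, 'b'), add 'b' as idx 1
Step 2: w='' (idx 0), next='c' -> output (0, 'c'), add 'c' as idx 2
Step 3: w='c' (idx 2), next='c' -> output (2, 'c'), add 'cc' as idx 3
Step 4: w='c' (idx 2), next='b' -> output (2, 'b'), add 'cb' as idx 4
Step 5: w='b' (idx 1), next='b' -> output (1, 'b'), add 'bb' as idx 5


Encoded: [(0, 'b'), (0, 'c'), (2, 'c'), (2, 'b'), (1, 'b')]


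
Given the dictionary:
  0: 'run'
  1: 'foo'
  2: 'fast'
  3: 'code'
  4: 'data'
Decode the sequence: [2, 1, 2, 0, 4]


Look up each index in the dictionary:
  2 -> 'fast'
  1 -> 'foo'
  2 -> 'fast'
  0 -> 'run'
  4 -> 'data'

Decoded: "fast foo fast run data"


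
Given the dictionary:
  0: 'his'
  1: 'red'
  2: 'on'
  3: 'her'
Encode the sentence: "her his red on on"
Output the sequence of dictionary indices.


Look up each word in the dictionary:
  'her' -> 3
  'his' -> 0
  'red' -> 1
  'on' -> 2
  'on' -> 2

Encoded: [3, 0, 1, 2, 2]


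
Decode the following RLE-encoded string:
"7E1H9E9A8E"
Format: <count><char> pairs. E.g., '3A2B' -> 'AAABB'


Expanding each <count><char> pair:
  7E -> 'EEEEEEE'
  1H -> 'H'
  9E -> 'EEEEEEEEE'
  9A -> 'AAAAAAAAA'
  8E -> 'EEEEEEEE'

Decoded = EEEEEEEHEEEEEEEEEAAAAAAAAAEEEEEEEE


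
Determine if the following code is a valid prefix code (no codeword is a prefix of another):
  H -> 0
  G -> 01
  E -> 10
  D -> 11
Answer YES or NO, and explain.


Checking each pair (does one codeword prefix another?):
  H='0' vs G='01': prefix -- VIOLATION

NO -- this is NOT a valid prefix code. H (0) is a prefix of G (01).


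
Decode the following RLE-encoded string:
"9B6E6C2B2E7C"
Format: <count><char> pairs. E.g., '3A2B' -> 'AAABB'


Expanding each <count><char> pair:
  9B -> 'BBBBBBBBB'
  6E -> 'EEEEEE'
  6C -> 'CCCCCC'
  2B -> 'BB'
  2E -> 'EE'
  7C -> 'CCCCCCC'

Decoded = BBBBBBBBBEEEEEECCCCCCBBEECCCCCCC


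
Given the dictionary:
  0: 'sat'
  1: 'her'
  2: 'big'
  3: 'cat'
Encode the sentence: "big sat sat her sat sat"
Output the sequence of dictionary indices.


Look up each word in the dictionary:
  'big' -> 2
  'sat' -> 0
  'sat' -> 0
  'her' -> 1
  'sat' -> 0
  'sat' -> 0

Encoded: [2, 0, 0, 1, 0, 0]


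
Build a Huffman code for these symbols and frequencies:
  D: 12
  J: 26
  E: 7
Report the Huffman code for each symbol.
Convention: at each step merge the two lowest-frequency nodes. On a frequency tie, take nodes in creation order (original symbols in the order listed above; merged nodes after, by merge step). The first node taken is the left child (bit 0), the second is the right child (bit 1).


Huffman tree construction:
Step 1: Merge E(7) + D(12) = 19
Step 2: Merge (E+D)(19) + J(26) = 45
Read each symbol's code off the tree from the root (left child = 0, right child = 1).

Codes:
  D: 01 (length 2)
  J: 1 (length 1)
  E: 00 (length 2)
Average code length: 64/45 = 1.4222 bits/symbol


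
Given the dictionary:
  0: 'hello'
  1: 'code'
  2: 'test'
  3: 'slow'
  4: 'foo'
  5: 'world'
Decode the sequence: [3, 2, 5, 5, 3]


Look up each index in the dictionary:
  3 -> 'slow'
  2 -> 'test'
  5 -> 'world'
  5 -> 'world'
  3 -> 'slow'

Decoded: "slow test world world slow"


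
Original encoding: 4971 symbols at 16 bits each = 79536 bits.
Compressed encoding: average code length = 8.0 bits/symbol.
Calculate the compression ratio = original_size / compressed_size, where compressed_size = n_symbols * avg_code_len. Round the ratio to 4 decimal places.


original_size = n_symbols * orig_bits = 4971 * 16 = 79536 bits
compressed_size = n_symbols * avg_code_len = 4971 * 8.0 = 39768.0 bits
ratio = original_size / compressed_size = 79536 / 39768.0 = 2.0

Compression ratio = 2.0


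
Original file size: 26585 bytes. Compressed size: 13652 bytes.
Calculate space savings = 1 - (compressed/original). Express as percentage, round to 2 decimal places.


ratio = compressed/original = 13652/26585 = 0.513523
savings = 1 - ratio = 1 - 0.513523 = 0.486477
as a percentage: 0.486477 * 100 = 48.65%

Space savings = 1 - 13652/26585 = 48.65%


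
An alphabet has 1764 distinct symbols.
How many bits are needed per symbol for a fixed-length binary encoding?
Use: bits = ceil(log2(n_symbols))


log2(1764) = 10.7846
Bracket: 2^10 = 1024 < 1764 <= 2^11 = 2048
So ceil(log2(1764)) = 11

bits = ceil(log2(1764)) = ceil(10.7846) = 11 bits


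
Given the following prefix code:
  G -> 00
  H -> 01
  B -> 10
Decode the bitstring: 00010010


Decoding step by step:
Bits 00 -> G
Bits 01 -> H
Bits 00 -> G
Bits 10 -> B


Decoded message: GHGB


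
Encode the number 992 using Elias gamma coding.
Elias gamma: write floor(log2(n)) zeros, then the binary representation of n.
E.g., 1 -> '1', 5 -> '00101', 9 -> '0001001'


num_bits = floor(log2(992)) + 1 = 10
leading_zeros = num_bits - 1 = 9
binary(992) = 1111100000

Elias gamma(992) = '000000000' + '1111100000' = 0000000001111100000 (19 bits)


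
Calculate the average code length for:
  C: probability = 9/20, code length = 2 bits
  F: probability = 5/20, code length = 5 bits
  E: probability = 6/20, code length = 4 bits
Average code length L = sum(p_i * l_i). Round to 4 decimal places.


Weighted contributions p_i * l_i:
  C: (9/20) * 2 = 18/20
  F: (5/20) * 5 = 25/20
  E: (6/20) * 4 = 24/20
Sum = (18 + 25 + 24)/20 = 67/20

L = 67/20 = 3.3500 bits/symbol


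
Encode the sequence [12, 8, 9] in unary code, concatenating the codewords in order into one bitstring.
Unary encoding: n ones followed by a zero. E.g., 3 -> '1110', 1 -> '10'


Encode each number as n ones followed by a terminating 0:
  12 -> 1111111111110 (13 bits)
  8 -> 111111110 (9 bits)
  9 -> 1111111110 (10 bits)
Total length = 13 + 9 + 10 = 32 bits.

Unary([12, 8, 9]) = 11111111111101111111101111111110 (32 bits)


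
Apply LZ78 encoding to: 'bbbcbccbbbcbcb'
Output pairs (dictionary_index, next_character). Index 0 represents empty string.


LZ78 encoding steps:
Dictionary: {0: ''}
Step 1: w='' (idx 0), next='b' -> output (0, 'b'), add 'b' as idx 1
Step 2: w='b' (idx 1), next='b' -> output (1, 'b'), add 'bb' as idx 2
Step 3: w='' (idx 0), next='c' -> output (0, 'c'), add 'c' as idx 3
Step 4: w='b' (idx 1), next='c' -> output (1, 'c'), add 'bc' as idx 4
Step 5: w='c' (idx 3), next='b' -> output (3, 'b'), add 'cb' as idx 5
Step 6: w='bb' (idx 2), next='c' -> output (2, 'c'), add 'bbc' as idx 6
Step 7: w='bc' (idx 4), next='b' -> output (4, 'b'), add 'bcb' as idx 7


Encoded: [(0, 'b'), (1, 'b'), (0, 'c'), (1, 'c'), (3, 'b'), (2, 'c'), (4, 'b')]


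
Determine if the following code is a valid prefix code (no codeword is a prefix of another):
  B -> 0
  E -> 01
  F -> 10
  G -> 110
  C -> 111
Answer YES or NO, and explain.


Checking each pair (does one codeword prefix another?):
  B='0' vs E='01': prefix -- VIOLATION

NO -- this is NOT a valid prefix code. B (0) is a prefix of E (01).


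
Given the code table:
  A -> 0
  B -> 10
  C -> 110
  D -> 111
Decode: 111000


Decoding:
111 -> D
0 -> A
0 -> A
0 -> A


Result: DAAA


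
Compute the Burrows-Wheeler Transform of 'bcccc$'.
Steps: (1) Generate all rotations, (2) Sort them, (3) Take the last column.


Rotations (sorted):
  0: $bcccc -> last char: c
  1: bcccc$ -> last char: $
  2: c$bccc -> last char: c
  3: cc$bcc -> last char: c
  4: ccc$bc -> last char: c
  5: cccc$b -> last char: b


BWT = c$cccb


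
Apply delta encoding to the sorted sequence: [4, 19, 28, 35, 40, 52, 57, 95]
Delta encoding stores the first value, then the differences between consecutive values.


First value: 4
Deltas:
  19 - 4 = 15
  28 - 19 = 9
  35 - 28 = 7
  40 - 35 = 5
  52 - 40 = 12
  57 - 52 = 5
  95 - 57 = 38


Delta encoded: [4, 15, 9, 7, 5, 12, 5, 38]


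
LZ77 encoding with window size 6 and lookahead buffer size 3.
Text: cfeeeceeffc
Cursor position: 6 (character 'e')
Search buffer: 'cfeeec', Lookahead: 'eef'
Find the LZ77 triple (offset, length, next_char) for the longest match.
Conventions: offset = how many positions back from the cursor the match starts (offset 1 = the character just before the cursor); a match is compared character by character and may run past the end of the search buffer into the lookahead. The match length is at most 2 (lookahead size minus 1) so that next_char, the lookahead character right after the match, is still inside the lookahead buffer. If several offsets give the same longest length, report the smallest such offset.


Try each offset into the search buffer:
  offset=1 (pos 5, char 'c'): match length 0
  offset=2 (pos 4, char 'e'): match length 1
  offset=3 (pos 3, char 'e'): match length 2
  offset=4 (pos 2, char 'e'): match length 2
  offset=5 (pos 1, char 'f'): match length 0
  offset=6 (pos 0, char 'c'): match length 0
Longest match has length 2, found at offsets 3, 4; take the smallest, offset 3.
next_char = character at position 6 + 2 = 8 -> 'f'

Best match: offset=3, length=2 (matching 'ee' starting at position 3)
LZ77 triple: (3, 2, 'f')


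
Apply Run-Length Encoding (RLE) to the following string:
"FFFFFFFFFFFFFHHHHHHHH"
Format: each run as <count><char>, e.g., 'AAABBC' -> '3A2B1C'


Scanning runs left to right:
  i=0: run of 'F' x 13 -> '13F'
  i=13: run of 'H' x 8 -> '8H'

RLE = 13F8H


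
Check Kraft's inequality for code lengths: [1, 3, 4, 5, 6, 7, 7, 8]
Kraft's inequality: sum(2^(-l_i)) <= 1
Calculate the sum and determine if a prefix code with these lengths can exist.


Sum = 2^(-1) + 2^(-3) + 2^(-4) + 2^(-5) + 2^(-6) + 2^(-7) + 2^(-7) + 2^(-8)
    = 0.5 + 0.125 + 0.0625 + 0.03125 + 0.015625 + 0.0078125 + 0.0078125 + 0.00390625
    = 193/256 = 0.75390625
Since 0.75390625 <= 1, Kraft's inequality IS satisfied.
A prefix code with these lengths CAN exist.

Kraft sum = 0.75390625. Satisfied.


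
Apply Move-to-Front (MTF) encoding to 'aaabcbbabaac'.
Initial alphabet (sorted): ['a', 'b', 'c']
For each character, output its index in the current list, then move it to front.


MTF encoding:
'a': index 0 in ['a', 'b', 'c'] -> ['a', 'b', 'c']
'a': index 0 in ['a', 'b', 'c'] -> ['a', 'b', 'c']
'a': index 0 in ['a', 'b', 'c'] -> ['a', 'b', 'c']
'b': index 1 in ['a', 'b', 'c'] -> ['b', 'a', 'c']
'c': index 2 in ['b', 'a', 'c'] -> ['c', 'b', 'a']
'b': index 1 in ['c', 'b', 'a'] -> ['b', 'c', 'a']
'b': index 0 in ['b', 'c', 'a'] -> ['b', 'c', 'a']
'a': index 2 in ['b', 'c', 'a'] -> ['a', 'b', 'c']
'b': index 1 in ['a', 'b', 'c'] -> ['b', 'a', 'c']
'a': index 1 in ['b', 'a', 'c'] -> ['a', 'b', 'c']
'a': index 0 in ['a', 'b', 'c'] -> ['a', 'b', 'c']
'c': index 2 in ['a', 'b', 'c'] -> ['c', 'a', 'b']


Output: [0, 0, 0, 1, 2, 1, 0, 2, 1, 1, 0, 2]


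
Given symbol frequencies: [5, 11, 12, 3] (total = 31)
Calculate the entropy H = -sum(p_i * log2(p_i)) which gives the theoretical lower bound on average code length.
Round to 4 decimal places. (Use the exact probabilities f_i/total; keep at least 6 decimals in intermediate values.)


Per-symbol terms -p_i * log2(p_i) with p_i = f_i/31:
  p = 5/31 = 0.161290: log2(p) = -2.632268, -p*log2(p) = 0.424559
  p = 11/31 = 0.354839: log2(p) = -1.494765, -p*log2(p) = 0.530400
  p = 12/31 = 0.387097: log2(p) = -1.369234, -p*log2(p) = 0.530026
  p = 3/31 = 0.096774: log2(p) = -3.369234, -p*log2(p) = 0.326055
H = 0.424559 + 0.530400 + 0.530026 + 0.326055 = 1.811040

H = 1.811 bits/symbol


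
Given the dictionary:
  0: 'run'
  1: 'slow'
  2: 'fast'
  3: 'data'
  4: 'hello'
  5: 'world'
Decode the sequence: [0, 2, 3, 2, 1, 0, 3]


Look up each index in the dictionary:
  0 -> 'run'
  2 -> 'fast'
  3 -> 'data'
  2 -> 'fast'
  1 -> 'slow'
  0 -> 'run'
  3 -> 'data'

Decoded: "run fast data fast slow run data"


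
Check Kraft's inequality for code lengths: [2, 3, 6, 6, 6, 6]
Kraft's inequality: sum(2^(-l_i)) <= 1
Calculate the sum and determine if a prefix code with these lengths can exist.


Sum = 2^(-2) + 2^(-3) + 2^(-6) + 2^(-6) + 2^(-6) + 2^(-6)
    = 0.25 + 0.125 + 0.015625 + 0.015625 + 0.015625 + 0.015625
    = 28/64 = 0.4375
Since 0.4375 <= 1, Kraft's inequality IS satisfied.
A prefix code with these lengths CAN exist.

Kraft sum = 0.4375. Satisfied.


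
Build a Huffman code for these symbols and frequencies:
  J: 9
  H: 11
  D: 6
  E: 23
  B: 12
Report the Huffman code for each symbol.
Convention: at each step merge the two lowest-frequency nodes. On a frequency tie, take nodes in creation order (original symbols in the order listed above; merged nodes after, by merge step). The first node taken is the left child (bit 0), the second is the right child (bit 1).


Huffman tree construction:
Step 1: Merge D(6) + J(9) = 15
Step 2: Merge H(11) + B(12) = 23
Step 3: Merge (D+J)(15) + E(23) = 38
Step 4: Merge (H+B)(23) + ((D+J)+E)(38) = 61
Read each symbol's code off the tree from the root (left child = 0, right child = 1).

Codes:
  J: 101 (length 3)
  H: 00 (length 2)
  D: 100 (length 3)
  E: 11 (length 2)
  B: 01 (length 2)
Average code length: 137/61 = 2.2459 bits/symbol


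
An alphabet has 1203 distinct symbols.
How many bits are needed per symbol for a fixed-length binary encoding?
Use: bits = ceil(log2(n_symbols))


log2(1203) = 10.2324
Bracket: 2^10 = 1024 < 1203 <= 2^11 = 2048
So ceil(log2(1203)) = 11

bits = ceil(log2(1203)) = ceil(10.2324) = 11 bits


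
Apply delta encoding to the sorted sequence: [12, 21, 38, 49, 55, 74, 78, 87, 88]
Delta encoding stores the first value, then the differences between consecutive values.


First value: 12
Deltas:
  21 - 12 = 9
  38 - 21 = 17
  49 - 38 = 11
  55 - 49 = 6
  74 - 55 = 19
  78 - 74 = 4
  87 - 78 = 9
  88 - 87 = 1


Delta encoded: [12, 9, 17, 11, 6, 19, 4, 9, 1]


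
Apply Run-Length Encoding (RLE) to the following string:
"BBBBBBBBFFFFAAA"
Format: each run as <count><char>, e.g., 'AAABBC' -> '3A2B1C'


Scanning runs left to right:
  i=0: run of 'B' x 8 -> '8B'
  i=8: run of 'F' x 4 -> '4F'
  i=12: run of 'A' x 3 -> '3A'

RLE = 8B4F3A


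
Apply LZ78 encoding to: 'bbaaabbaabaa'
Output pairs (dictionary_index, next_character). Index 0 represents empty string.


LZ78 encoding steps:
Dictionary: {0: ''}
Step 1: w='' (idx 0), next='b' -> output (0, 'b'), add 'b' as idx 1
Step 2: w='b' (idx 1), next='a' -> output (1, 'a'), add 'ba' as idx 2
Step 3: w='' (idx 0), next='a' -> output (0, 'a'), add 'a' as idx 3
Step 4: w='a' (idx 3), next='b' -> output (3, 'b'), add 'ab' as idx 4
Step 5: w='ba' (idx 2), next='a' -> output (2, 'a'), add 'baa' as idx 5
Step 6: w='baa' (idx 5), end of input -> output (5, '')


Encoded: [(0, 'b'), (1, 'a'), (0, 'a'), (3, 'b'), (2, 'a'), (5, '')]


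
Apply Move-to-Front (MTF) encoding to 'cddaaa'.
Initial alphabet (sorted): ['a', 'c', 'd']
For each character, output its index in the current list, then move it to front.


MTF encoding:
'c': index 1 in ['a', 'c', 'd'] -> ['c', 'a', 'd']
'd': index 2 in ['c', 'a', 'd'] -> ['d', 'c', 'a']
'd': index 0 in ['d', 'c', 'a'] -> ['d', 'c', 'a']
'a': index 2 in ['d', 'c', 'a'] -> ['a', 'd', 'c']
'a': index 0 in ['a', 'd', 'c'] -> ['a', 'd', 'c']
'a': index 0 in ['a', 'd', 'c'] -> ['a', 'd', 'c']


Output: [1, 2, 0, 2, 0, 0]


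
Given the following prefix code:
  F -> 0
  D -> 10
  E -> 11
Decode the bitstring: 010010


Decoding step by step:
Bits 0 -> F
Bits 10 -> D
Bits 0 -> F
Bits 10 -> D


Decoded message: FDFD


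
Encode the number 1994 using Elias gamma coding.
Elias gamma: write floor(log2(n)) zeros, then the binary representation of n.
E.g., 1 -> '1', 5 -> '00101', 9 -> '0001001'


num_bits = floor(log2(1994)) + 1 = 11
leading_zeros = num_bits - 1 = 10
binary(1994) = 11111001010

Elias gamma(1994) = '0000000000' + '11111001010' = 000000000011111001010 (21 bits)


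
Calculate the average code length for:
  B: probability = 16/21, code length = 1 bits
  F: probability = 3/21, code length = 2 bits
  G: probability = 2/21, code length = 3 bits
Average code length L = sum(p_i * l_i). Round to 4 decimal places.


Weighted contributions p_i * l_i:
  B: (16/21) * 1 = 16/21
  F: (3/21) * 2 = 6/21
  G: (2/21) * 3 = 6/21
Sum = (16 + 6 + 6)/21 = 28/21

L = 28/21 = 1.3333 bits/symbol


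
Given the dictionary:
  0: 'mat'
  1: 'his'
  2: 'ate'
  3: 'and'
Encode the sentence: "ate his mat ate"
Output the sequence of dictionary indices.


Look up each word in the dictionary:
  'ate' -> 2
  'his' -> 1
  'mat' -> 0
  'ate' -> 2

Encoded: [2, 1, 0, 2]


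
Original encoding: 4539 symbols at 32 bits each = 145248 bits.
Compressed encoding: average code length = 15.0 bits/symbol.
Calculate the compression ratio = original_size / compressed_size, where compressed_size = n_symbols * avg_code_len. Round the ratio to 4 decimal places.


original_size = n_symbols * orig_bits = 4539 * 32 = 145248 bits
compressed_size = n_symbols * avg_code_len = 4539 * 15.0 = 68085.0 bits
ratio = original_size / compressed_size = 145248 / 68085.0 = 2.1333

Compression ratio = 2.1333


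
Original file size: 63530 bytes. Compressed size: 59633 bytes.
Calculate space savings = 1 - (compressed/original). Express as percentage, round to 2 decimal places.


ratio = compressed/original = 59633/63530 = 0.938659
savings = 1 - ratio = 1 - 0.938659 = 0.061341
as a percentage: 0.061341 * 100 = 6.13%

Space savings = 1 - 59633/63530 = 6.13%


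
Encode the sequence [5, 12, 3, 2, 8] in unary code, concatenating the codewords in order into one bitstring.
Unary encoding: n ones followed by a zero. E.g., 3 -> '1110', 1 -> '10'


Encode each number as n ones followed by a terminating 0:
  5 -> 111110 (6 bits)
  12 -> 1111111111110 (13 bits)
  3 -> 1110 (4 bits)
  2 -> 110 (3 bits)
  8 -> 111111110 (9 bits)
Total length = 6 + 13 + 4 + 3 + 9 = 35 bits.

Unary([5, 12, 3, 2, 8]) = 11111011111111111101110110111111110 (35 bits)


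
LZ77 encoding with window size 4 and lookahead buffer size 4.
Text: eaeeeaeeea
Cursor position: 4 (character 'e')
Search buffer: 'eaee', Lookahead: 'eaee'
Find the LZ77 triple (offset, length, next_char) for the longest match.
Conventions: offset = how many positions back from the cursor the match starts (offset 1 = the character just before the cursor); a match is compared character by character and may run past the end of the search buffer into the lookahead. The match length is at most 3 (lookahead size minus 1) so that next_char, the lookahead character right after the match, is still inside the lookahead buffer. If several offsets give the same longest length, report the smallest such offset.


Try each offset into the search buffer:
  offset=1 (pos 3, char 'e'): match length 1
  offset=2 (pos 2, char 'e'): match length 1
  offset=3 (pos 1, char 'a'): match length 0
  offset=4 (pos 0, char 'e'): match length 3
Longest match has length 3 at offset 4.
next_char = character at position 4 + 3 = 7 -> 'e'

Best match: offset=4, length=3 (matching 'eae' starting at position 0)
LZ77 triple: (4, 3, 'e')


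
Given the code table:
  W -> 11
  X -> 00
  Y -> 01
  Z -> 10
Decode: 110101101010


Decoding:
11 -> W
01 -> Y
01 -> Y
10 -> Z
10 -> Z
10 -> Z


Result: WYYZZZ


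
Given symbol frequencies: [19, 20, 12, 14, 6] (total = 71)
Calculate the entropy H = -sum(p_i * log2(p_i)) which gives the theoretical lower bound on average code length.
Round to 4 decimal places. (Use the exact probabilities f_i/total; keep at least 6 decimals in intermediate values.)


Per-symbol terms -p_i * log2(p_i) with p_i = f_i/71:
  p = 19/71 = 0.267606: log2(p) = -1.901820, -p*log2(p) = 0.508938
  p = 20/71 = 0.281690: log2(p) = -1.827819, -p*log2(p) = 0.514879
  p = 12/71 = 0.169014: log2(p) = -2.564785, -p*log2(p) = 0.433485
  p = 14/71 = 0.197183: log2(p) = -2.342392, -p*log2(p) = 0.461880
  p = 6/71 = 0.084507: log2(p) = -3.564785, -p*log2(p) = 0.301249
H = 0.508938 + 0.514879 + 0.433485 + 0.461880 + 0.301249 = 2.220431

H = 2.2204 bits/symbol


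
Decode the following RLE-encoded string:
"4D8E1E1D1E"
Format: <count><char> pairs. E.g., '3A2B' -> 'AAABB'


Expanding each <count><char> pair:
  4D -> 'DDDD'
  8E -> 'EEEEEEEE'
  1E -> 'E'
  1D -> 'D'
  1E -> 'E'

Decoded = DDDDEEEEEEEEEDE


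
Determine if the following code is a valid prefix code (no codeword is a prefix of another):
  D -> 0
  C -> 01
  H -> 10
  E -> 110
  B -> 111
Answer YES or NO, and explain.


Checking each pair (does one codeword prefix another?):
  D='0' vs C='01': prefix -- VIOLATION

NO -- this is NOT a valid prefix code. D (0) is a prefix of C (01).


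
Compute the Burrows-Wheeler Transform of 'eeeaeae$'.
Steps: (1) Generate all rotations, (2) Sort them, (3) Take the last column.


Rotations (sorted):
  0: $eeeaeae -> last char: e
  1: ae$eeeae -> last char: e
  2: aeae$eee -> last char: e
  3: e$eeeaea -> last char: a
  4: eae$eeea -> last char: a
  5: eaeae$ee -> last char: e
  6: eeaeae$e -> last char: e
  7: eeeaeae$ -> last char: $


BWT = eeeaaee$


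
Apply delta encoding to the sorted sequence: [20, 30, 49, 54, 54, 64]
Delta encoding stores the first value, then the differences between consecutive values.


First value: 20
Deltas:
  30 - 20 = 10
  49 - 30 = 19
  54 - 49 = 5
  54 - 54 = 0
  64 - 54 = 10


Delta encoded: [20, 10, 19, 5, 0, 10]


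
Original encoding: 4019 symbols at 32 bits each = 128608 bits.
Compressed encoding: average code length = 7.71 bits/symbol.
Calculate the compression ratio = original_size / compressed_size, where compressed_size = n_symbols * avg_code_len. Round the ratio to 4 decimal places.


original_size = n_symbols * orig_bits = 4019 * 32 = 128608 bits
compressed_size = n_symbols * avg_code_len = 4019 * 7.71 = 30986.49 bits
ratio = original_size / compressed_size = 128608 / 30986.49 = 4.1505

Compression ratio = 4.1505


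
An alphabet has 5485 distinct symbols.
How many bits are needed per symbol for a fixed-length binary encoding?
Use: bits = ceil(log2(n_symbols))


log2(5485) = 12.4213
Bracket: 2^12 = 4096 < 5485 <= 2^13 = 8192
So ceil(log2(5485)) = 13

bits = ceil(log2(5485)) = ceil(12.4213) = 13 bits


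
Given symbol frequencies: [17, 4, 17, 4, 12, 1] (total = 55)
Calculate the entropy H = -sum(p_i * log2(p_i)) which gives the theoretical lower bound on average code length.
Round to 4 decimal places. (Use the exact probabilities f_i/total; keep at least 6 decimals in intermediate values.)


Per-symbol terms -p_i * log2(p_i) with p_i = f_i/55:
  p = 17/55 = 0.309091: log2(p) = -1.693897, -p*log2(p) = 0.523568
  p = 4/55 = 0.072727: log2(p) = -3.781360, -p*log2(p) = 0.275008
  p = 17/55 = 0.309091: log2(p) = -1.693897, -p*log2(p) = 0.523568
  p = 4/55 = 0.072727: log2(p) = -3.781360, -p*log2(p) = 0.275008
  p = 12/55 = 0.218182: log2(p) = -2.196397, -p*log2(p) = 0.479214
  p = 1/55 = 0.018182: log2(p) = -5.781360, -p*log2(p) = 0.105116
H = 0.523568 + 0.275008 + 0.523568 + 0.275008 + 0.479214 + 0.105116 = 2.181482

H = 2.1815 bits/symbol


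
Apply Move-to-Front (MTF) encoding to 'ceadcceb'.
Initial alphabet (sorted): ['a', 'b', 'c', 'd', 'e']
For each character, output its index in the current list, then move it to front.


MTF encoding:
'c': index 2 in ['a', 'b', 'c', 'd', 'e'] -> ['c', 'a', 'b', 'd', 'e']
'e': index 4 in ['c', 'a', 'b', 'd', 'e'] -> ['e', 'c', 'a', 'b', 'd']
'a': index 2 in ['e', 'c', 'a', 'b', 'd'] -> ['a', 'e', 'c', 'b', 'd']
'd': index 4 in ['a', 'e', 'c', 'b', 'd'] -> ['d', 'a', 'e', 'c', 'b']
'c': index 3 in ['d', 'a', 'e', 'c', 'b'] -> ['c', 'd', 'a', 'e', 'b']
'c': index 0 in ['c', 'd', 'a', 'e', 'b'] -> ['c', 'd', 'a', 'e', 'b']
'e': index 3 in ['c', 'd', 'a', 'e', 'b'] -> ['e', 'c', 'd', 'a', 'b']
'b': index 4 in ['e', 'c', 'd', 'a', 'b'] -> ['b', 'e', 'c', 'd', 'a']


Output: [2, 4, 2, 4, 3, 0, 3, 4]


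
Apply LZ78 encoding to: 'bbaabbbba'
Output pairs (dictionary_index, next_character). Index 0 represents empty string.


LZ78 encoding steps:
Dictionary: {0: ''}
Step 1: w='' (idx 0), next='b' -> output (0, 'b'), add 'b' as idx 1
Step 2: w='b' (idx 1), next='a' -> output (1, 'a'), add 'ba' as idx 2
Step 3: w='' (idx 0), next='a' -> output (0, 'a'), add 'a' as idx 3
Step 4: w='b' (idx 1), next='b' -> output (1, 'b'), add 'bb' as idx 4
Step 5: w='bb' (idx 4), next='a' -> output (4, 'a'), add 'bba' as idx 5


Encoded: [(0, 'b'), (1, 'a'), (0, 'a'), (1, 'b'), (4, 'a')]


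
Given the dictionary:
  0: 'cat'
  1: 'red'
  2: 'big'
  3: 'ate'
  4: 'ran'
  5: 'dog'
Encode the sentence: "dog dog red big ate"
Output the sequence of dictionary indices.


Look up each word in the dictionary:
  'dog' -> 5
  'dog' -> 5
  'red' -> 1
  'big' -> 2
  'ate' -> 3

Encoded: [5, 5, 1, 2, 3]


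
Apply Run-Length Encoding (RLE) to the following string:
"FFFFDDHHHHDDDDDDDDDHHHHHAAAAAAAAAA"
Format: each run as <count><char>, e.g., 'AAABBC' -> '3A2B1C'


Scanning runs left to right:
  i=0: run of 'F' x 4 -> '4F'
  i=4: run of 'D' x 2 -> '2D'
  i=6: run of 'H' x 4 -> '4H'
  i=10: run of 'D' x 9 -> '9D'
  i=19: run of 'H' x 5 -> '5H'
  i=24: run of 'A' x 10 -> '10A'

RLE = 4F2D4H9D5H10A


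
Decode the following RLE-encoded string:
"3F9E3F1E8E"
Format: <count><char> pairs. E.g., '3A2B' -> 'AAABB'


Expanding each <count><char> pair:
  3F -> 'FFF'
  9E -> 'EEEEEEEEE'
  3F -> 'FFF'
  1E -> 'E'
  8E -> 'EEEEEEEE'

Decoded = FFFEEEEEEEEEFFFEEEEEEEEE


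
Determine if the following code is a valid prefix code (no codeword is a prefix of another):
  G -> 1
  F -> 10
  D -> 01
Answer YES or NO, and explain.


Checking each pair (does one codeword prefix another?):
  G='1' vs F='10': prefix -- VIOLATION

NO -- this is NOT a valid prefix code. G (1) is a prefix of F (10).


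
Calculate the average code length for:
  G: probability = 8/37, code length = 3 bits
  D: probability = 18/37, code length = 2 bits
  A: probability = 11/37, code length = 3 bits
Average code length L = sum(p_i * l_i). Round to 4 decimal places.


Weighted contributions p_i * l_i:
  G: (8/37) * 3 = 24/37
  D: (18/37) * 2 = 36/37
  A: (11/37) * 3 = 33/37
Sum = (24 + 36 + 33)/37 = 93/37

L = 93/37 = 2.5135 bits/symbol


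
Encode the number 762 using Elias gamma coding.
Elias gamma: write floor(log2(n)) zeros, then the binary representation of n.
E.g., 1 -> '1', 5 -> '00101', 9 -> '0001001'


num_bits = floor(log2(762)) + 1 = 10
leading_zeros = num_bits - 1 = 9
binary(762) = 1011111010

Elias gamma(762) = '000000000' + '1011111010' = 0000000001011111010 (19 bits)


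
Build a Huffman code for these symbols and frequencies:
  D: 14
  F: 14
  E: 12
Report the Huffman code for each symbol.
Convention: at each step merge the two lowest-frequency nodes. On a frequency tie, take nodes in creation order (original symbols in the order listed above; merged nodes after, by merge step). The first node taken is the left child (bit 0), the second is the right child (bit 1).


Huffman tree construction:
Step 1: Merge E(12) + D(14) = 26
Step 2: Merge F(14) + (E+D)(26) = 40
Read each symbol's code off the tree from the root (left child = 0, right child = 1).

Codes:
  D: 11 (length 2)
  F: 0 (length 1)
  E: 10 (length 2)
Average code length: 66/40 = 1.6500 bits/symbol


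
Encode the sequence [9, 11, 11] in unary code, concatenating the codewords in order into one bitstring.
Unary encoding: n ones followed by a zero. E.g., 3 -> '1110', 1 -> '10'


Encode each number as n ones followed by a terminating 0:
  9 -> 1111111110 (10 bits)
  11 -> 111111111110 (12 bits)
  11 -> 111111111110 (12 bits)
Total length = 10 + 12 + 12 = 34 bits.

Unary([9, 11, 11]) = 1111111110111111111110111111111110 (34 bits)


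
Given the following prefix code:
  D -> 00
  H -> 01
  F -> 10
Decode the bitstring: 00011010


Decoding step by step:
Bits 00 -> D
Bits 01 -> H
Bits 10 -> F
Bits 10 -> F


Decoded message: DHFF


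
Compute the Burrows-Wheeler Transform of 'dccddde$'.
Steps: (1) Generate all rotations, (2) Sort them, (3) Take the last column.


Rotations (sorted):
  0: $dccddde -> last char: e
  1: ccddde$d -> last char: d
  2: cddde$dc -> last char: c
  3: dccddde$ -> last char: $
  4: ddde$dcc -> last char: c
  5: dde$dccd -> last char: d
  6: de$dccdd -> last char: d
  7: e$dccddd -> last char: d


BWT = edc$cddd


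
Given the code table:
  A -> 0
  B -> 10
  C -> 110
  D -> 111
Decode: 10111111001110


Decoding:
10 -> B
111 -> D
111 -> D
0 -> A
0 -> A
111 -> D
0 -> A


Result: BDDAADA


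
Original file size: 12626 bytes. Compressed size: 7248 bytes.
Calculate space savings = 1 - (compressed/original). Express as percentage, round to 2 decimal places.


ratio = compressed/original = 7248/12626 = 0.574054
savings = 1 - ratio = 1 - 0.574054 = 0.425946
as a percentage: 0.425946 * 100 = 42.59%

Space savings = 1 - 7248/12626 = 42.59%


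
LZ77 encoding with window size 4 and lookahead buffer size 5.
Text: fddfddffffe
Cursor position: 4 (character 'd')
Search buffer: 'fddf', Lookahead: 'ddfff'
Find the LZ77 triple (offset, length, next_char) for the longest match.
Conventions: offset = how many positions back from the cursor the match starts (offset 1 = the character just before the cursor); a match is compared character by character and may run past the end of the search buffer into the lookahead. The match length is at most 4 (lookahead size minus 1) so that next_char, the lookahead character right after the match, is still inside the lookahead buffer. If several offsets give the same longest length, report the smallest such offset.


Try each offset into the search buffer:
  offset=1 (pos 3, char 'f'): match length 0
  offset=2 (pos 2, char 'd'): match length 1
  offset=3 (pos 1, char 'd'): match length 3
  offset=4 (pos 0, char 'f'): match length 0
Longest match has length 3 at offset 3.
next_char = character at position 4 + 3 = 7 -> 'f'

Best match: offset=3, length=3 (matching 'ddf' starting at position 1)
LZ77 triple: (3, 3, 'f')


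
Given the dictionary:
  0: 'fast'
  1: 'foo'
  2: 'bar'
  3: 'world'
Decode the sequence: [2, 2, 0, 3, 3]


Look up each index in the dictionary:
  2 -> 'bar'
  2 -> 'bar'
  0 -> 'fast'
  3 -> 'world'
  3 -> 'world'

Decoded: "bar bar fast world world"


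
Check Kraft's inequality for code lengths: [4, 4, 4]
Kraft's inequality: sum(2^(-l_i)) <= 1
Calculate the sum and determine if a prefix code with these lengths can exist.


Sum = 2^(-4) + 2^(-4) + 2^(-4)
    = 0.0625 + 0.0625 + 0.0625
    = 3/16 = 0.1875
Since 0.1875 <= 1, Kraft's inequality IS satisfied.
A prefix code with these lengths CAN exist.

Kraft sum = 0.1875. Satisfied.


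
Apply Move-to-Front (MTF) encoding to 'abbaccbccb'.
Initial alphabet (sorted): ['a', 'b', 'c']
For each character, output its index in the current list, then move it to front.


MTF encoding:
'a': index 0 in ['a', 'b', 'c'] -> ['a', 'b', 'c']
'b': index 1 in ['a', 'b', 'c'] -> ['b', 'a', 'c']
'b': index 0 in ['b', 'a', 'c'] -> ['b', 'a', 'c']
'a': index 1 in ['b', 'a', 'c'] -> ['a', 'b', 'c']
'c': index 2 in ['a', 'b', 'c'] -> ['c', 'a', 'b']
'c': index 0 in ['c', 'a', 'b'] -> ['c', 'a', 'b']
'b': index 2 in ['c', 'a', 'b'] -> ['b', 'c', 'a']
'c': index 1 in ['b', 'c', 'a'] -> ['c', 'b', 'a']
'c': index 0 in ['c', 'b', 'a'] -> ['c', 'b', 'a']
'b': index 1 in ['c', 'b', 'a'] -> ['b', 'c', 'a']


Output: [0, 1, 0, 1, 2, 0, 2, 1, 0, 1]


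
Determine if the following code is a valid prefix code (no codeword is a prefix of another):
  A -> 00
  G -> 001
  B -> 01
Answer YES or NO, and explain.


Checking each pair (does one codeword prefix another?):
  A='00' vs G='001': prefix -- VIOLATION

NO -- this is NOT a valid prefix code. A (00) is a prefix of G (001).


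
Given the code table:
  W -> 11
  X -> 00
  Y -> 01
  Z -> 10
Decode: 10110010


Decoding:
10 -> Z
11 -> W
00 -> X
10 -> Z


Result: ZWXZ


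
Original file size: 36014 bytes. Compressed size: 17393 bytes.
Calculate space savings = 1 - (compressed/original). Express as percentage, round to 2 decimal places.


ratio = compressed/original = 17393/36014 = 0.482951
savings = 1 - ratio = 1 - 0.482951 = 0.517049
as a percentage: 0.517049 * 100 = 51.7%

Space savings = 1 - 17393/36014 = 51.7%


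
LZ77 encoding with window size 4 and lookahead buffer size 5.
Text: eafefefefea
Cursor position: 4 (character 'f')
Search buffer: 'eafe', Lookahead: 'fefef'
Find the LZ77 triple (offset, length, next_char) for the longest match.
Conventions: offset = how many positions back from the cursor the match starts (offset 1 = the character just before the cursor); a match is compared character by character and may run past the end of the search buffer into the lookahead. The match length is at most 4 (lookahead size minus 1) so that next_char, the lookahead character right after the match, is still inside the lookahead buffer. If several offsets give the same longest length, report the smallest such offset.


Try each offset into the search buffer:
  offset=1 (pos 3, char 'e'): match length 0
  offset=2 (pos 2, char 'f'): match length 4
  offset=3 (pos 1, char 'a'): match length 0
  offset=4 (pos 0, char 'e'): match length 0
Longest match has length 4 at offset 2.
next_char = character at position 4 + 4 = 8 -> 'f'

Best match: offset=2, length=4 (matching 'fefe' starting at position 2)
LZ77 triple: (2, 4, 'f')


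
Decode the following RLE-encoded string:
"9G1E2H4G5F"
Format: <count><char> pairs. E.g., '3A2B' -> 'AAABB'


Expanding each <count><char> pair:
  9G -> 'GGGGGGGGG'
  1E -> 'E'
  2H -> 'HH'
  4G -> 'GGGG'
  5F -> 'FFFFF'

Decoded = GGGGGGGGGEHHGGGGFFFFF


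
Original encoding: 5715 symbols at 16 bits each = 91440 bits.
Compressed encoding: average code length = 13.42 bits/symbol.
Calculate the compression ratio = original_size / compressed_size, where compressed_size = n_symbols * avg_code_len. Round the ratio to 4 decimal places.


original_size = n_symbols * orig_bits = 5715 * 16 = 91440 bits
compressed_size = n_symbols * avg_code_len = 5715 * 13.42 = 76695.3 bits
ratio = original_size / compressed_size = 91440 / 76695.3 = 1.1923

Compression ratio = 1.1923


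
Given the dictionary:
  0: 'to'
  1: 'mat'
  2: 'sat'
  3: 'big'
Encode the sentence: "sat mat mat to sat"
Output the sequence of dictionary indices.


Look up each word in the dictionary:
  'sat' -> 2
  'mat' -> 1
  'mat' -> 1
  'to' -> 0
  'sat' -> 2

Encoded: [2, 1, 1, 0, 2]


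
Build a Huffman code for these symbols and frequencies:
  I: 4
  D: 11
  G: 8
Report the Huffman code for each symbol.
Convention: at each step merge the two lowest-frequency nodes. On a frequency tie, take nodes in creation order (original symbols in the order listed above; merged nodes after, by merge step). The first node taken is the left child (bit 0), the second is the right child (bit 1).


Huffman tree construction:
Step 1: Merge I(4) + G(8) = 12
Step 2: Merge D(11) + (I+G)(12) = 23
Read each symbol's code off the tree from the root (left child = 0, right child = 1).

Codes:
  I: 10 (length 2)
  D: 0 (length 1)
  G: 11 (length 2)
Average code length: 35/23 = 1.5217 bits/symbol
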